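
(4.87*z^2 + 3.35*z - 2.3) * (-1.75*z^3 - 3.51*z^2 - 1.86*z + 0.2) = -8.5225*z^5 - 22.9562*z^4 - 16.7917*z^3 + 2.816*z^2 + 4.948*z - 0.46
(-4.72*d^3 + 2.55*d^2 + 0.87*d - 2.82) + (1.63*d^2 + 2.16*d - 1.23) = -4.72*d^3 + 4.18*d^2 + 3.03*d - 4.05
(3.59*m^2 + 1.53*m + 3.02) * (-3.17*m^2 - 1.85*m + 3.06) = -11.3803*m^4 - 11.4916*m^3 - 1.4185*m^2 - 0.905200000000001*m + 9.2412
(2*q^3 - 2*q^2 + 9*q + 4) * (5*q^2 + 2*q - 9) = 10*q^5 - 6*q^4 + 23*q^3 + 56*q^2 - 73*q - 36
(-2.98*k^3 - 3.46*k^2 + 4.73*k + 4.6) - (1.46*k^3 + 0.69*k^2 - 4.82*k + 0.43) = -4.44*k^3 - 4.15*k^2 + 9.55*k + 4.17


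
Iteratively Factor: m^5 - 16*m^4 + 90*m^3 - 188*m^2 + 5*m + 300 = (m - 4)*(m^4 - 12*m^3 + 42*m^2 - 20*m - 75) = (m - 5)*(m - 4)*(m^3 - 7*m^2 + 7*m + 15) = (m - 5)*(m - 4)*(m - 3)*(m^2 - 4*m - 5) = (m - 5)^2*(m - 4)*(m - 3)*(m + 1)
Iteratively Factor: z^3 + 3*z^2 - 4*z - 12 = (z - 2)*(z^2 + 5*z + 6) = (z - 2)*(z + 2)*(z + 3)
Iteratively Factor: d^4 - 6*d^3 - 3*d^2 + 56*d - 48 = (d + 3)*(d^3 - 9*d^2 + 24*d - 16) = (d - 4)*(d + 3)*(d^2 - 5*d + 4) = (d - 4)*(d - 1)*(d + 3)*(d - 4)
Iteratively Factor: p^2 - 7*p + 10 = (p - 5)*(p - 2)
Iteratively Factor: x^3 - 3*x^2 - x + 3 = (x - 3)*(x^2 - 1) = (x - 3)*(x - 1)*(x + 1)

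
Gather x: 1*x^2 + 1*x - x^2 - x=0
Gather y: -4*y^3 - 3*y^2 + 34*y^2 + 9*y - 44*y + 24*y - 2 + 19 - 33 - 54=-4*y^3 + 31*y^2 - 11*y - 70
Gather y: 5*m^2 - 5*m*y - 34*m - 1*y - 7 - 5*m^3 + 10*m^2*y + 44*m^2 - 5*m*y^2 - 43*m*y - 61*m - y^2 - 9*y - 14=-5*m^3 + 49*m^2 - 95*m + y^2*(-5*m - 1) + y*(10*m^2 - 48*m - 10) - 21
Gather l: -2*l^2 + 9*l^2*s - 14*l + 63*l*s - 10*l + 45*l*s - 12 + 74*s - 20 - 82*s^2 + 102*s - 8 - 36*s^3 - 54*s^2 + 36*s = l^2*(9*s - 2) + l*(108*s - 24) - 36*s^3 - 136*s^2 + 212*s - 40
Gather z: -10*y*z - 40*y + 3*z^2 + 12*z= -40*y + 3*z^2 + z*(12 - 10*y)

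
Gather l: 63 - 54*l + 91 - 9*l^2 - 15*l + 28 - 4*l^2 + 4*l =-13*l^2 - 65*l + 182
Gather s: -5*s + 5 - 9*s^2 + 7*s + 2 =-9*s^2 + 2*s + 7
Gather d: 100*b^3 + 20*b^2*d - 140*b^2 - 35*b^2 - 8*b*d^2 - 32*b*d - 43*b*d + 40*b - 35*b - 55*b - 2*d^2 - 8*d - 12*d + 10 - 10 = 100*b^3 - 175*b^2 - 50*b + d^2*(-8*b - 2) + d*(20*b^2 - 75*b - 20)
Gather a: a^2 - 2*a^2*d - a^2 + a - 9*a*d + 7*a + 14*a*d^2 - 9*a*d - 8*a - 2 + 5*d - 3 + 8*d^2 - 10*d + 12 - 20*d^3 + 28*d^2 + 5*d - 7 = -2*a^2*d + a*(14*d^2 - 18*d) - 20*d^3 + 36*d^2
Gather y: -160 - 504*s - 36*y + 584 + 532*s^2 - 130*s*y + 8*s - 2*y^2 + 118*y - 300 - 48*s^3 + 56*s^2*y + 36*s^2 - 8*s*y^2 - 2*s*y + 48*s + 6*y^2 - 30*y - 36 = -48*s^3 + 568*s^2 - 448*s + y^2*(4 - 8*s) + y*(56*s^2 - 132*s + 52) + 88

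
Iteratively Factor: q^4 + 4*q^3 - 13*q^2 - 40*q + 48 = (q + 4)*(q^3 - 13*q + 12) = (q - 1)*(q + 4)*(q^2 + q - 12) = (q - 1)*(q + 4)^2*(q - 3)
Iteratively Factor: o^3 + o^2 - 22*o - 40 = (o + 2)*(o^2 - o - 20) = (o + 2)*(o + 4)*(o - 5)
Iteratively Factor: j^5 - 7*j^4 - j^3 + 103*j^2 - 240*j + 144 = (j - 4)*(j^4 - 3*j^3 - 13*j^2 + 51*j - 36) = (j - 4)*(j - 3)*(j^3 - 13*j + 12) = (j - 4)*(j - 3)*(j + 4)*(j^2 - 4*j + 3) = (j - 4)*(j - 3)*(j - 1)*(j + 4)*(j - 3)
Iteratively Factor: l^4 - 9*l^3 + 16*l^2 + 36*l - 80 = (l - 2)*(l^3 - 7*l^2 + 2*l + 40) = (l - 4)*(l - 2)*(l^2 - 3*l - 10) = (l - 5)*(l - 4)*(l - 2)*(l + 2)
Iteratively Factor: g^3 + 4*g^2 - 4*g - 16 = (g - 2)*(g^2 + 6*g + 8) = (g - 2)*(g + 2)*(g + 4)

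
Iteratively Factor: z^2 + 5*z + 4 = (z + 4)*(z + 1)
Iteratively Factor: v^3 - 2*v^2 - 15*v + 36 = (v + 4)*(v^2 - 6*v + 9) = (v - 3)*(v + 4)*(v - 3)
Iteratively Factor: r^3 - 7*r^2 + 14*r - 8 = (r - 2)*(r^2 - 5*r + 4) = (r - 2)*(r - 1)*(r - 4)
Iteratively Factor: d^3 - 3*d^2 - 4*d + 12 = (d + 2)*(d^2 - 5*d + 6) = (d - 3)*(d + 2)*(d - 2)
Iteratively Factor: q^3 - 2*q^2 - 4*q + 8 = (q - 2)*(q^2 - 4) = (q - 2)^2*(q + 2)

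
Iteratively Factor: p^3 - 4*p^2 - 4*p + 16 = (p - 4)*(p^2 - 4) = (p - 4)*(p + 2)*(p - 2)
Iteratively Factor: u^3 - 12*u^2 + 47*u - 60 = (u - 3)*(u^2 - 9*u + 20) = (u - 5)*(u - 3)*(u - 4)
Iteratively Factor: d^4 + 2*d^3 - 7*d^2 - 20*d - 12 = (d + 1)*(d^3 + d^2 - 8*d - 12) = (d - 3)*(d + 1)*(d^2 + 4*d + 4) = (d - 3)*(d + 1)*(d + 2)*(d + 2)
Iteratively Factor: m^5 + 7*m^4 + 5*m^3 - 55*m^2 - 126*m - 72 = (m + 4)*(m^4 + 3*m^3 - 7*m^2 - 27*m - 18) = (m + 1)*(m + 4)*(m^3 + 2*m^2 - 9*m - 18) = (m + 1)*(m + 2)*(m + 4)*(m^2 - 9) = (m + 1)*(m + 2)*(m + 3)*(m + 4)*(m - 3)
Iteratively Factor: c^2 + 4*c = (c + 4)*(c)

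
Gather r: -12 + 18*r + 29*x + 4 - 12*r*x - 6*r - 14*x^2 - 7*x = r*(12 - 12*x) - 14*x^2 + 22*x - 8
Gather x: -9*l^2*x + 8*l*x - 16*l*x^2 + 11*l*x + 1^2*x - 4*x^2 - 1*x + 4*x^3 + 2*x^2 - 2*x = 4*x^3 + x^2*(-16*l - 2) + x*(-9*l^2 + 19*l - 2)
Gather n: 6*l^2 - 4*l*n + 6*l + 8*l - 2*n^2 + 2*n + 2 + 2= 6*l^2 + 14*l - 2*n^2 + n*(2 - 4*l) + 4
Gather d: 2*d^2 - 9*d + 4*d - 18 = 2*d^2 - 5*d - 18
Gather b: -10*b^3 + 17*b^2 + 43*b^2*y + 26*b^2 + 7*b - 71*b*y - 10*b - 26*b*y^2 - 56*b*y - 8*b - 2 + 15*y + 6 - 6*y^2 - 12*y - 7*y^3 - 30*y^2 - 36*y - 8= -10*b^3 + b^2*(43*y + 43) + b*(-26*y^2 - 127*y - 11) - 7*y^3 - 36*y^2 - 33*y - 4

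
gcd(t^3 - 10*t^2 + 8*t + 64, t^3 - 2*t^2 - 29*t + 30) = 1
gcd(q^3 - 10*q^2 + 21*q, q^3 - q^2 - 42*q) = q^2 - 7*q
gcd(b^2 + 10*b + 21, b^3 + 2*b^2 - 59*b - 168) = b^2 + 10*b + 21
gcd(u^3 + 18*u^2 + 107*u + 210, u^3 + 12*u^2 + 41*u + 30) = u^2 + 11*u + 30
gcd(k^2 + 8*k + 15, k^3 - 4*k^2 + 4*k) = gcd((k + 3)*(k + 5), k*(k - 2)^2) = 1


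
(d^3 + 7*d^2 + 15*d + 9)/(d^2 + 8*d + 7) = (d^2 + 6*d + 9)/(d + 7)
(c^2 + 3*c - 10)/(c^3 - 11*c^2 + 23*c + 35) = (c^2 + 3*c - 10)/(c^3 - 11*c^2 + 23*c + 35)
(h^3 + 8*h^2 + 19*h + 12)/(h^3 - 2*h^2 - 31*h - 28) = (h + 3)/(h - 7)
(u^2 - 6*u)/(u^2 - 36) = u/(u + 6)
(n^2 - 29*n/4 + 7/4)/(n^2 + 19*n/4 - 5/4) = (n - 7)/(n + 5)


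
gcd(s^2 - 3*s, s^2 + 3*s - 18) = s - 3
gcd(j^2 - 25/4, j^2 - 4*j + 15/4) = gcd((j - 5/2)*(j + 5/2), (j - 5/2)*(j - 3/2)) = j - 5/2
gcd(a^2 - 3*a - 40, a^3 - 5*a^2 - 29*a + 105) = a + 5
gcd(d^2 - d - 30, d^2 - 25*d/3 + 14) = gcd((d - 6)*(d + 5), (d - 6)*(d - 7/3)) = d - 6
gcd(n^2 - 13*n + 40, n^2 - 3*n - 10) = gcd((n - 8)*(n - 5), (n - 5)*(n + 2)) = n - 5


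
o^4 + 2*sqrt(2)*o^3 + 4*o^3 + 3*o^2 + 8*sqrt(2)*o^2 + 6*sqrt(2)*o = o*(o + 1)*(o + 3)*(o + 2*sqrt(2))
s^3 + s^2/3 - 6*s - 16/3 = (s - 8/3)*(s + 1)*(s + 2)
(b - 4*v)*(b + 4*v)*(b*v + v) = b^3*v + b^2*v - 16*b*v^3 - 16*v^3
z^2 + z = z*(z + 1)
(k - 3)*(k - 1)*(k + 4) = k^3 - 13*k + 12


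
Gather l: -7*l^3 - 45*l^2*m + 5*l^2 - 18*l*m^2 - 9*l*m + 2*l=-7*l^3 + l^2*(5 - 45*m) + l*(-18*m^2 - 9*m + 2)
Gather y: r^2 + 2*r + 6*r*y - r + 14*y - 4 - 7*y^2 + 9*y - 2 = r^2 + r - 7*y^2 + y*(6*r + 23) - 6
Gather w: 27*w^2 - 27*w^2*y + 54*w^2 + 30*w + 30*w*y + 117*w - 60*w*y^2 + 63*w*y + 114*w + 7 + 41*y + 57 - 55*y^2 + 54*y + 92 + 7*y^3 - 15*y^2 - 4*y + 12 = w^2*(81 - 27*y) + w*(-60*y^2 + 93*y + 261) + 7*y^3 - 70*y^2 + 91*y + 168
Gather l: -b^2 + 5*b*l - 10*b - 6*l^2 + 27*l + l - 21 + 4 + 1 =-b^2 - 10*b - 6*l^2 + l*(5*b + 28) - 16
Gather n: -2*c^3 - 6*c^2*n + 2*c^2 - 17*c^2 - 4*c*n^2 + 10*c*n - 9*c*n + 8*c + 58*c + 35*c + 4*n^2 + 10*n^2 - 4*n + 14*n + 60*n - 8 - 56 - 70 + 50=-2*c^3 - 15*c^2 + 101*c + n^2*(14 - 4*c) + n*(-6*c^2 + c + 70) - 84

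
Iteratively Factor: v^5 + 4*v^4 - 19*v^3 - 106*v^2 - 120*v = (v + 4)*(v^4 - 19*v^2 - 30*v) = (v + 3)*(v + 4)*(v^3 - 3*v^2 - 10*v) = v*(v + 3)*(v + 4)*(v^2 - 3*v - 10) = v*(v + 2)*(v + 3)*(v + 4)*(v - 5)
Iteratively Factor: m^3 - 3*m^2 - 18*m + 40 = (m - 2)*(m^2 - m - 20) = (m - 5)*(m - 2)*(m + 4)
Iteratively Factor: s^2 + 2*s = (s + 2)*(s)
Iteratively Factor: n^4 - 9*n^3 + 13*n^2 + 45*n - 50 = (n - 5)*(n^3 - 4*n^2 - 7*n + 10) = (n - 5)*(n - 1)*(n^2 - 3*n - 10) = (n - 5)*(n - 1)*(n + 2)*(n - 5)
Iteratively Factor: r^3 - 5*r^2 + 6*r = (r)*(r^2 - 5*r + 6) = r*(r - 2)*(r - 3)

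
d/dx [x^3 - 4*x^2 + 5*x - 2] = 3*x^2 - 8*x + 5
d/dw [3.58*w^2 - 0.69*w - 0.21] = 7.16*w - 0.69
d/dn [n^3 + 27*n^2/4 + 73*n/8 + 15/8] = 3*n^2 + 27*n/2 + 73/8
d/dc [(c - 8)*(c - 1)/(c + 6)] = (c^2 + 12*c - 62)/(c^2 + 12*c + 36)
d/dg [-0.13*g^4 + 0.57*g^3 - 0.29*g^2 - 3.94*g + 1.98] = -0.52*g^3 + 1.71*g^2 - 0.58*g - 3.94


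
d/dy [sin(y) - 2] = cos(y)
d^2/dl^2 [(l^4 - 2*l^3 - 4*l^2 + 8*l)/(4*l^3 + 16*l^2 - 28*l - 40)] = 3*(9*l^3 + 30*l^2 + 45*l + 40)/(2*(l^6 + 18*l^5 + 123*l^4 + 396*l^3 + 615*l^2 + 450*l + 125))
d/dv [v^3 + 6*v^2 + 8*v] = 3*v^2 + 12*v + 8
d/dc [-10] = 0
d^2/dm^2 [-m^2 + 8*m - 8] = -2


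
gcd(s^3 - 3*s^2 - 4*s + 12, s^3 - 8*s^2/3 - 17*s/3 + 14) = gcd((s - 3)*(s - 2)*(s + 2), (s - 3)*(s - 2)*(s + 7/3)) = s^2 - 5*s + 6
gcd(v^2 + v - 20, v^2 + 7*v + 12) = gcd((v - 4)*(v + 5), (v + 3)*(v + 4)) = 1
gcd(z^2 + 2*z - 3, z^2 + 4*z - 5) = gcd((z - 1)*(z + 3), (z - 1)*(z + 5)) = z - 1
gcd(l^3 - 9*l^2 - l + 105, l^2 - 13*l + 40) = l - 5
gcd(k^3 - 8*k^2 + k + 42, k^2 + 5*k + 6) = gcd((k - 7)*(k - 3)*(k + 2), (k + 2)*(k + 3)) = k + 2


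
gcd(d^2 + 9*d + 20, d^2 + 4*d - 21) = 1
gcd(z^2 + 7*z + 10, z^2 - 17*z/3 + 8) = 1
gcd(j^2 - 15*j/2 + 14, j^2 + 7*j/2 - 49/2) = j - 7/2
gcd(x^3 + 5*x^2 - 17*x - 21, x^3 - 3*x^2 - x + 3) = x^2 - 2*x - 3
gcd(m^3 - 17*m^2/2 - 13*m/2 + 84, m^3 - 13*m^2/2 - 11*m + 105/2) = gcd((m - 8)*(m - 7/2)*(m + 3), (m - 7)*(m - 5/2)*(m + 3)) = m + 3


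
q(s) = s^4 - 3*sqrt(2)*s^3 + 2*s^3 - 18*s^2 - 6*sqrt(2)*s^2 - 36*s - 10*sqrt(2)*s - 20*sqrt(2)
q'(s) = 4*s^3 - 9*sqrt(2)*s^2 + 6*s^2 - 36*s - 12*sqrt(2)*s - 36 - 10*sqrt(2)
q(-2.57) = 7.34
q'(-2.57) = -26.34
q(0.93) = -98.88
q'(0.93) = -102.01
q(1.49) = -164.29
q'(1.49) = -130.77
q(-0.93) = -2.01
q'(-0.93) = -9.92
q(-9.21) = 7134.08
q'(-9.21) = -3257.89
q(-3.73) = 100.21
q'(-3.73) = -153.75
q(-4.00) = 148.05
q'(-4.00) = -201.91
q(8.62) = 1656.24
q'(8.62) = 1555.35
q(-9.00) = 6473.57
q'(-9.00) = -3034.37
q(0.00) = -28.28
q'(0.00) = -50.14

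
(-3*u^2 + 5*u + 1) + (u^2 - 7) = -2*u^2 + 5*u - 6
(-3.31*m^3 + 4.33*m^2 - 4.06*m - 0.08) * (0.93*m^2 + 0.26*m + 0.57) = -3.0783*m^5 + 3.1663*m^4 - 4.5367*m^3 + 1.3381*m^2 - 2.335*m - 0.0456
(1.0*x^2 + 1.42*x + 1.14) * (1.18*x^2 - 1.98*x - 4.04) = 1.18*x^4 - 0.3044*x^3 - 5.5064*x^2 - 7.994*x - 4.6056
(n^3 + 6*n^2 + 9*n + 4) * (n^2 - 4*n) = n^5 + 2*n^4 - 15*n^3 - 32*n^2 - 16*n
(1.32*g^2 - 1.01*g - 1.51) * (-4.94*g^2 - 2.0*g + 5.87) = -6.5208*g^4 + 2.3494*g^3 + 17.2278*g^2 - 2.9087*g - 8.8637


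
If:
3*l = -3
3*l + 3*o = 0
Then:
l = -1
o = 1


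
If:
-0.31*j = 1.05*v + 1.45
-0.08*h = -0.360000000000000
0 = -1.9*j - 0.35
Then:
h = 4.50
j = -0.18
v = -1.33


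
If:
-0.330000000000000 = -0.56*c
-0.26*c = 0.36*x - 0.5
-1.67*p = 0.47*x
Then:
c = 0.59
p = -0.27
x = 0.96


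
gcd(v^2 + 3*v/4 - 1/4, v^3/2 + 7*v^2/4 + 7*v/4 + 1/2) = v + 1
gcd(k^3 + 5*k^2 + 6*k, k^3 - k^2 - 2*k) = k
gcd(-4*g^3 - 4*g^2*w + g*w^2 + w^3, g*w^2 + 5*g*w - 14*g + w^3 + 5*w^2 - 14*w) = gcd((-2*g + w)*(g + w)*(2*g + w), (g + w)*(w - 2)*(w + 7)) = g + w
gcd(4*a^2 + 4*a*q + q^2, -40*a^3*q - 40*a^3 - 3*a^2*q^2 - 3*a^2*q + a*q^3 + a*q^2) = 1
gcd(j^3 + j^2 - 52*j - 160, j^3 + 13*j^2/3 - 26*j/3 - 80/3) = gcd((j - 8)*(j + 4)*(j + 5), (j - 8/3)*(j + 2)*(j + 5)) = j + 5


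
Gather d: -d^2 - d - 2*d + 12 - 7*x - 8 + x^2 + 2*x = -d^2 - 3*d + x^2 - 5*x + 4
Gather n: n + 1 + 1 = n + 2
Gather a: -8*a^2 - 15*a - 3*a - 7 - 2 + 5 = -8*a^2 - 18*a - 4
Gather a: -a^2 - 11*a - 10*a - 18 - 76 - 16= -a^2 - 21*a - 110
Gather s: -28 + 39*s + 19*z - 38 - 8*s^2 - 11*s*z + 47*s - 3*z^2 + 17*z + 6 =-8*s^2 + s*(86 - 11*z) - 3*z^2 + 36*z - 60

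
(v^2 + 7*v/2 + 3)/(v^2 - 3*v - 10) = (v + 3/2)/(v - 5)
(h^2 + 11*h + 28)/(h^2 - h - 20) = (h + 7)/(h - 5)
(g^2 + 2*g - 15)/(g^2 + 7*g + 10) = (g - 3)/(g + 2)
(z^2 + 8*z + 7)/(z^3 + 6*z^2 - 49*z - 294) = (z + 1)/(z^2 - z - 42)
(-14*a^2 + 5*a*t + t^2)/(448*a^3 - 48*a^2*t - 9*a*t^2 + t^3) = (-2*a + t)/(64*a^2 - 16*a*t + t^2)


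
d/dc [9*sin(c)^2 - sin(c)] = (18*sin(c) - 1)*cos(c)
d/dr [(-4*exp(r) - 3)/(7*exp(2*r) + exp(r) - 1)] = ((4*exp(r) + 3)*(14*exp(r) + 1) - 28*exp(2*r) - 4*exp(r) + 4)*exp(r)/(7*exp(2*r) + exp(r) - 1)^2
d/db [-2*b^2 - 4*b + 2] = -4*b - 4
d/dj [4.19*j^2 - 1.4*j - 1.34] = 8.38*j - 1.4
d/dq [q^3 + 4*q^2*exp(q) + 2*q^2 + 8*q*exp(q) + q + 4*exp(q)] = 4*q^2*exp(q) + 3*q^2 + 16*q*exp(q) + 4*q + 12*exp(q) + 1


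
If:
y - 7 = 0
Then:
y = 7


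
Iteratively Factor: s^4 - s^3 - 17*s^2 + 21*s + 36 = (s + 1)*(s^3 - 2*s^2 - 15*s + 36) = (s + 1)*(s + 4)*(s^2 - 6*s + 9) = (s - 3)*(s + 1)*(s + 4)*(s - 3)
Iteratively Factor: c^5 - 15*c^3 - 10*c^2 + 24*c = (c - 4)*(c^4 + 4*c^3 + c^2 - 6*c) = (c - 4)*(c + 3)*(c^3 + c^2 - 2*c) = (c - 4)*(c - 1)*(c + 3)*(c^2 + 2*c) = (c - 4)*(c - 1)*(c + 2)*(c + 3)*(c)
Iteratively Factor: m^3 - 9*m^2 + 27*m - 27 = (m - 3)*(m^2 - 6*m + 9) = (m - 3)^2*(m - 3)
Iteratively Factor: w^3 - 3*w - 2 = (w + 1)*(w^2 - w - 2) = (w - 2)*(w + 1)*(w + 1)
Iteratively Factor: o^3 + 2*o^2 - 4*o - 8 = (o + 2)*(o^2 - 4) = (o - 2)*(o + 2)*(o + 2)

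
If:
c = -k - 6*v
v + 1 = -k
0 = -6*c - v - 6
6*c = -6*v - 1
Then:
No Solution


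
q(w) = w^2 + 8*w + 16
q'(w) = 2*w + 8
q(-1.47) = 6.40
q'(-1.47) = 5.06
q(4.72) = 76.04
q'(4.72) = 17.44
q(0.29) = 18.40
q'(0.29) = 8.58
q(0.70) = 22.09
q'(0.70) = 9.40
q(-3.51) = 0.24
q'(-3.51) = 0.98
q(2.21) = 38.56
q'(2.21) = 12.42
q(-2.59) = 1.99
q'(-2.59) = 2.82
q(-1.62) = 5.66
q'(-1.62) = 4.76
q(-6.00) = 4.00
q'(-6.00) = -4.00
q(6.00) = 100.00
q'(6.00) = 20.00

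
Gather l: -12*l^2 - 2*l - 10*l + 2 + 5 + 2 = -12*l^2 - 12*l + 9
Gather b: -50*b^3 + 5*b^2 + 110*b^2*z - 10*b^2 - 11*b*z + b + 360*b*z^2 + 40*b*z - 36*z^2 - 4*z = -50*b^3 + b^2*(110*z - 5) + b*(360*z^2 + 29*z + 1) - 36*z^2 - 4*z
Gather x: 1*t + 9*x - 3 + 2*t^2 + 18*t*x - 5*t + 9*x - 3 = 2*t^2 - 4*t + x*(18*t + 18) - 6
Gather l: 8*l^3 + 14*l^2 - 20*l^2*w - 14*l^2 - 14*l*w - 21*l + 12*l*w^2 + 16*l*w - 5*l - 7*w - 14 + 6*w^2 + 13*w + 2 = 8*l^3 - 20*l^2*w + l*(12*w^2 + 2*w - 26) + 6*w^2 + 6*w - 12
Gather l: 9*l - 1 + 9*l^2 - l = 9*l^2 + 8*l - 1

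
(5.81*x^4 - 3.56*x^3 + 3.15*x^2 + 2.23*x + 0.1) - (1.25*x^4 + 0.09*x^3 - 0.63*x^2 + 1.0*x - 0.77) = 4.56*x^4 - 3.65*x^3 + 3.78*x^2 + 1.23*x + 0.87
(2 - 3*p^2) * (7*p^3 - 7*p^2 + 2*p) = -21*p^5 + 21*p^4 + 8*p^3 - 14*p^2 + 4*p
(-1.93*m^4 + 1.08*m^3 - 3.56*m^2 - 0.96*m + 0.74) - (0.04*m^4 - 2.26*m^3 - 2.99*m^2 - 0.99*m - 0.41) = -1.97*m^4 + 3.34*m^3 - 0.57*m^2 + 0.03*m + 1.15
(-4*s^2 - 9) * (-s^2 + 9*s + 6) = 4*s^4 - 36*s^3 - 15*s^2 - 81*s - 54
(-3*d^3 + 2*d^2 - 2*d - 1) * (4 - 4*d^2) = 12*d^5 - 8*d^4 - 4*d^3 + 12*d^2 - 8*d - 4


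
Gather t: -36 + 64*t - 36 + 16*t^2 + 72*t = 16*t^2 + 136*t - 72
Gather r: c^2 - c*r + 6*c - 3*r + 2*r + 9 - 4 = c^2 + 6*c + r*(-c - 1) + 5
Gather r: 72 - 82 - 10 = -20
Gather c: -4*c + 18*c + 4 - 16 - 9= 14*c - 21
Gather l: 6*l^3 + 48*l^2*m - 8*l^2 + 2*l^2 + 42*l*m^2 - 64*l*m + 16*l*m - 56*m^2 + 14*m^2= 6*l^3 + l^2*(48*m - 6) + l*(42*m^2 - 48*m) - 42*m^2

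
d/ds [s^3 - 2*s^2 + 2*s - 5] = 3*s^2 - 4*s + 2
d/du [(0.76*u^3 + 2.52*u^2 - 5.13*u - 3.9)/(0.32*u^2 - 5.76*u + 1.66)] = (0.2432*u^4 - 8.7552*u^3 - 9.0888*u^2 + 10.8624*u - 30.9798)/(0.1024*u^4 - 3.6864*u^3 + 34.24*u^2 - 19.1232*u + 2.7556)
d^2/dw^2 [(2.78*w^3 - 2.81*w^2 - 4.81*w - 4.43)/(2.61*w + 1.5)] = (37.875276*w^3 + 65.3022*w^2 + 37.53*w - 35.337906)/(17.779581*w^3 + 30.65445*w^2 + 17.6175*w + 3.375)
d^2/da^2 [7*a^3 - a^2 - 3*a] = 42*a - 2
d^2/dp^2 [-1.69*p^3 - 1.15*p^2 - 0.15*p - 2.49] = -10.14*p - 2.3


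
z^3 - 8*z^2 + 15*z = z*(z - 5)*(z - 3)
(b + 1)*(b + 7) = b^2 + 8*b + 7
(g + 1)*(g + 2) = g^2 + 3*g + 2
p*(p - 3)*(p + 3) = p^3 - 9*p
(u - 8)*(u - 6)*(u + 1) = u^3 - 13*u^2 + 34*u + 48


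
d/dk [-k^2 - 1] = -2*k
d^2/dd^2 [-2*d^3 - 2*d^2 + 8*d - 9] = -12*d - 4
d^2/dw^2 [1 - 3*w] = 0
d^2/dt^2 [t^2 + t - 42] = 2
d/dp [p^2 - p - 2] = 2*p - 1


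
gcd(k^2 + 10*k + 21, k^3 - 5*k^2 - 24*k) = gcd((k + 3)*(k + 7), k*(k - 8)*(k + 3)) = k + 3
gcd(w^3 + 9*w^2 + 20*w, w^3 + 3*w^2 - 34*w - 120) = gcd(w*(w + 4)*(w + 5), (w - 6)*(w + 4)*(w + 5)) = w^2 + 9*w + 20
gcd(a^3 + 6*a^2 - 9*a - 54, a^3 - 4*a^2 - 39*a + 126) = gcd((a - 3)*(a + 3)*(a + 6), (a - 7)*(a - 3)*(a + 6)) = a^2 + 3*a - 18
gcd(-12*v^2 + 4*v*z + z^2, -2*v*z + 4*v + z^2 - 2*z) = -2*v + z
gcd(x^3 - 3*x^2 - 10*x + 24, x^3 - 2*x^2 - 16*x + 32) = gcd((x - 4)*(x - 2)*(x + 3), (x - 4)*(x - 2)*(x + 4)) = x^2 - 6*x + 8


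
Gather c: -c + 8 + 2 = 10 - c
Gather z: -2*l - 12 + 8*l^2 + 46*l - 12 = 8*l^2 + 44*l - 24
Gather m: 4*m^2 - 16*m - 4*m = 4*m^2 - 20*m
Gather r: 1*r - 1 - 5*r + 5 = 4 - 4*r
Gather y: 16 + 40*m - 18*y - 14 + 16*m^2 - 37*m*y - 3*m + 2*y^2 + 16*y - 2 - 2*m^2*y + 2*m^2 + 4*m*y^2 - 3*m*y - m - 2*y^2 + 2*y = 18*m^2 + 4*m*y^2 + 36*m + y*(-2*m^2 - 40*m)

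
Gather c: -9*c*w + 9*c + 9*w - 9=c*(9 - 9*w) + 9*w - 9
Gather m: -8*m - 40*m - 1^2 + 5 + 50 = 54 - 48*m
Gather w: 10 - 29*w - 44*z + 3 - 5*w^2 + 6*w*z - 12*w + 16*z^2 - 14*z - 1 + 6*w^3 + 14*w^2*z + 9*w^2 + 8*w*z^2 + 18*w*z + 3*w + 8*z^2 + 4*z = 6*w^3 + w^2*(14*z + 4) + w*(8*z^2 + 24*z - 38) + 24*z^2 - 54*z + 12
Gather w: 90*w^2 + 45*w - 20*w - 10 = 90*w^2 + 25*w - 10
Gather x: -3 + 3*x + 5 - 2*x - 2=x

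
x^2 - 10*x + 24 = (x - 6)*(x - 4)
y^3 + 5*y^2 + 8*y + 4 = (y + 1)*(y + 2)^2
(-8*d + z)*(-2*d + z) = 16*d^2 - 10*d*z + z^2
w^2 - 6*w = w*(w - 6)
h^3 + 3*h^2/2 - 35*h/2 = h*(h - 7/2)*(h + 5)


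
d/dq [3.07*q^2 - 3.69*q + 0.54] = 6.14*q - 3.69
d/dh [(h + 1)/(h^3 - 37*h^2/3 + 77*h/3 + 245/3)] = 6*(-3*h^2 - 7*h - 12)/(9*h^5 - 159*h^4 + 718*h^3 + 798*h^2 - 6615*h - 8575)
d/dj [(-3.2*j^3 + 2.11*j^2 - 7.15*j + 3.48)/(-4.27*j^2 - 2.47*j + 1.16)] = (13.664*j^4 + 15.808*j^3 - 46.8782*j^2 + 34.6144*j + 0.301600000000001)/(18.2329*j^4 + 21.0938*j^3 - 3.8055*j^2 - 5.7304*j + 1.3456)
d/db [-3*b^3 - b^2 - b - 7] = -9*b^2 - 2*b - 1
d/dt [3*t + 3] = 3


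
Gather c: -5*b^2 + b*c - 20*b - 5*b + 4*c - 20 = -5*b^2 - 25*b + c*(b + 4) - 20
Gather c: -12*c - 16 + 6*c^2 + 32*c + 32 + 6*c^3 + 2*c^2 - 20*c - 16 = 6*c^3 + 8*c^2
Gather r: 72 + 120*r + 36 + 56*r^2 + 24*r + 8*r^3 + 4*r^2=8*r^3 + 60*r^2 + 144*r + 108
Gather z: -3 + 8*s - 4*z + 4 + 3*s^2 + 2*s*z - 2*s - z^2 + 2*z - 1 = 3*s^2 + 6*s - z^2 + z*(2*s - 2)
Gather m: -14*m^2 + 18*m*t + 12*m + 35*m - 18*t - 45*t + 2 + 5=-14*m^2 + m*(18*t + 47) - 63*t + 7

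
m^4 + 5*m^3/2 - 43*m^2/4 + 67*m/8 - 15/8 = (m - 3/2)*(m - 1/2)^2*(m + 5)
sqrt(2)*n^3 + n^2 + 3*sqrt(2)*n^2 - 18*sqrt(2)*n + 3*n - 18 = (n - 3)*(n + 6)*(sqrt(2)*n + 1)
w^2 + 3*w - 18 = (w - 3)*(w + 6)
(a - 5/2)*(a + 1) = a^2 - 3*a/2 - 5/2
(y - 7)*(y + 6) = y^2 - y - 42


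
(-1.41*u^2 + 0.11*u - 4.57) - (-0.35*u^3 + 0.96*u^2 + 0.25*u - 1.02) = 0.35*u^3 - 2.37*u^2 - 0.14*u - 3.55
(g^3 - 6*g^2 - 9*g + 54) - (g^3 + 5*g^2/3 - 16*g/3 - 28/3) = -23*g^2/3 - 11*g/3 + 190/3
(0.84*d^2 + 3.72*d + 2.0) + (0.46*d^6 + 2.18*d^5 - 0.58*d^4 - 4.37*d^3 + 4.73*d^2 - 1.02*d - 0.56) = 0.46*d^6 + 2.18*d^5 - 0.58*d^4 - 4.37*d^3 + 5.57*d^2 + 2.7*d + 1.44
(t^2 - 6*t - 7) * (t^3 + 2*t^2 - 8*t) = t^5 - 4*t^4 - 27*t^3 + 34*t^2 + 56*t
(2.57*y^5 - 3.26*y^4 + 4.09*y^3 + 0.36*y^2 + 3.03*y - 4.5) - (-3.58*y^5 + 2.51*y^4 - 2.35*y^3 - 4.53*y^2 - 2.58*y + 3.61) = 6.15*y^5 - 5.77*y^4 + 6.44*y^3 + 4.89*y^2 + 5.61*y - 8.11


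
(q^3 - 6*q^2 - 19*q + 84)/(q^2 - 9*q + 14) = (q^2 + q - 12)/(q - 2)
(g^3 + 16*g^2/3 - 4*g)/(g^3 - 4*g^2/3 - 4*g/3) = (-3*g^2 - 16*g + 12)/(-3*g^2 + 4*g + 4)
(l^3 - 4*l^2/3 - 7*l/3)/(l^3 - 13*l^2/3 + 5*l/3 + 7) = l/(l - 3)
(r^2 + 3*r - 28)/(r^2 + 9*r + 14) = (r - 4)/(r + 2)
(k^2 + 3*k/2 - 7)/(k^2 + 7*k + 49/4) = 2*(k - 2)/(2*k + 7)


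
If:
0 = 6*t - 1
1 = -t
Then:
No Solution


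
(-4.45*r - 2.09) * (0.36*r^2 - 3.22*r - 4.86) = -1.602*r^3 + 13.5766*r^2 + 28.3568*r + 10.1574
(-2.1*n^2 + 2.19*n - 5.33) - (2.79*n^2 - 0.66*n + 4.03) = -4.89*n^2 + 2.85*n - 9.36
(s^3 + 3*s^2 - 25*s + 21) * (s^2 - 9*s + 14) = s^5 - 6*s^4 - 38*s^3 + 288*s^2 - 539*s + 294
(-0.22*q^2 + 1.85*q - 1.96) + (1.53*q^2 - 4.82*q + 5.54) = 1.31*q^2 - 2.97*q + 3.58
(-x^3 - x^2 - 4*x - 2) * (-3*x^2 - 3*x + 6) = 3*x^5 + 6*x^4 + 9*x^3 + 12*x^2 - 18*x - 12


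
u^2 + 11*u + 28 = (u + 4)*(u + 7)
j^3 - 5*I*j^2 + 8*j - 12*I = (j - 6*I)*(j - I)*(j + 2*I)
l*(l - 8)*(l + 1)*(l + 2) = l^4 - 5*l^3 - 22*l^2 - 16*l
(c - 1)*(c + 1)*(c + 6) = c^3 + 6*c^2 - c - 6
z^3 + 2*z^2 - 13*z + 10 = (z - 2)*(z - 1)*(z + 5)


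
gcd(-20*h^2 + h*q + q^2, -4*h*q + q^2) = -4*h + q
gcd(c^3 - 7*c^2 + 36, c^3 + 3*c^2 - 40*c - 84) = c^2 - 4*c - 12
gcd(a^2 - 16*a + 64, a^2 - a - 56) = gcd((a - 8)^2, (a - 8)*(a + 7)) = a - 8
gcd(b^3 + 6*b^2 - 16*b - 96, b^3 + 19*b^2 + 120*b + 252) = b + 6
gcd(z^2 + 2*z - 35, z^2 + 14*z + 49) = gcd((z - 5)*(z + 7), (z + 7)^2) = z + 7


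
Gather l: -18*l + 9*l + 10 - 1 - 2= 7 - 9*l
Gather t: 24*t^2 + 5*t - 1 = 24*t^2 + 5*t - 1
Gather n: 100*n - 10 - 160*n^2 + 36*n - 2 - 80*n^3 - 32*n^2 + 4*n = -80*n^3 - 192*n^2 + 140*n - 12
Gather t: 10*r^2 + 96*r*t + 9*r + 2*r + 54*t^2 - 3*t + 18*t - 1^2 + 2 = 10*r^2 + 11*r + 54*t^2 + t*(96*r + 15) + 1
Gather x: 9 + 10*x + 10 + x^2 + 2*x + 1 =x^2 + 12*x + 20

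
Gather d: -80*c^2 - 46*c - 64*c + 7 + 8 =-80*c^2 - 110*c + 15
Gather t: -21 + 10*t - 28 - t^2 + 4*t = -t^2 + 14*t - 49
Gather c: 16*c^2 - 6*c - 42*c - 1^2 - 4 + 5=16*c^2 - 48*c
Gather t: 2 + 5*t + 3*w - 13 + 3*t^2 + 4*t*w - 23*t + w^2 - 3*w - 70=3*t^2 + t*(4*w - 18) + w^2 - 81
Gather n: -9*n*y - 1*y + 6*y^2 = -9*n*y + 6*y^2 - y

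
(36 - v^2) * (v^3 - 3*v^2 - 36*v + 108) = -v^5 + 3*v^4 + 72*v^3 - 216*v^2 - 1296*v + 3888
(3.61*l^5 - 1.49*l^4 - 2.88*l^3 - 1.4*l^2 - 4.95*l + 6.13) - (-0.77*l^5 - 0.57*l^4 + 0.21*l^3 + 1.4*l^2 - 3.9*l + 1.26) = 4.38*l^5 - 0.92*l^4 - 3.09*l^3 - 2.8*l^2 - 1.05*l + 4.87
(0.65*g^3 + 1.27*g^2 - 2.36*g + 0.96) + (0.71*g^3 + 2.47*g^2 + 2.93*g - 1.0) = 1.36*g^3 + 3.74*g^2 + 0.57*g - 0.04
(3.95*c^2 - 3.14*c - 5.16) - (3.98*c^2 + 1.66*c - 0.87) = -0.0299999999999998*c^2 - 4.8*c - 4.29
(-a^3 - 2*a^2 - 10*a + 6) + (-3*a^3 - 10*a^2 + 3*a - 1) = -4*a^3 - 12*a^2 - 7*a + 5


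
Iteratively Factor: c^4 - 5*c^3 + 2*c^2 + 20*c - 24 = (c - 2)*(c^3 - 3*c^2 - 4*c + 12) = (c - 2)^2*(c^2 - c - 6) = (c - 2)^2*(c + 2)*(c - 3)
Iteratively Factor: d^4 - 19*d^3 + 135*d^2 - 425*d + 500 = (d - 5)*(d^3 - 14*d^2 + 65*d - 100) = (d - 5)^2*(d^2 - 9*d + 20) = (d - 5)^2*(d - 4)*(d - 5)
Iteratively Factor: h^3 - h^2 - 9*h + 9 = (h + 3)*(h^2 - 4*h + 3) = (h - 3)*(h + 3)*(h - 1)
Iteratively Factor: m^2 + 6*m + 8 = (m + 4)*(m + 2)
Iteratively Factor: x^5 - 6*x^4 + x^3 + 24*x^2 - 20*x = (x - 1)*(x^4 - 5*x^3 - 4*x^2 + 20*x) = x*(x - 1)*(x^3 - 5*x^2 - 4*x + 20) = x*(x - 2)*(x - 1)*(x^2 - 3*x - 10) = x*(x - 5)*(x - 2)*(x - 1)*(x + 2)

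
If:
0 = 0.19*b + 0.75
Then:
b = -3.95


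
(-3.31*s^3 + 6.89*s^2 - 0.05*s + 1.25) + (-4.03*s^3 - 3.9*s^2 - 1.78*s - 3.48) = -7.34*s^3 + 2.99*s^2 - 1.83*s - 2.23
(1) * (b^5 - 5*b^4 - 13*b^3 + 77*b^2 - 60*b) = b^5 - 5*b^4 - 13*b^3 + 77*b^2 - 60*b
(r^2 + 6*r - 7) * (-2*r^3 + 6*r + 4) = -2*r^5 - 12*r^4 + 20*r^3 + 40*r^2 - 18*r - 28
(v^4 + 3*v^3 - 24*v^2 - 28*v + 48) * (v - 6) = v^5 - 3*v^4 - 42*v^3 + 116*v^2 + 216*v - 288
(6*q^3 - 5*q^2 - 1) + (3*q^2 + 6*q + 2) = 6*q^3 - 2*q^2 + 6*q + 1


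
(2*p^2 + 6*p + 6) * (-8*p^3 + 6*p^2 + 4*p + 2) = -16*p^5 - 36*p^4 - 4*p^3 + 64*p^2 + 36*p + 12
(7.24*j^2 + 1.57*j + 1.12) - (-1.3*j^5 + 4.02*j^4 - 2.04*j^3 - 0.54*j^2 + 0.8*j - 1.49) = 1.3*j^5 - 4.02*j^4 + 2.04*j^3 + 7.78*j^2 + 0.77*j + 2.61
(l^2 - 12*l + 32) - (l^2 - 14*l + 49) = 2*l - 17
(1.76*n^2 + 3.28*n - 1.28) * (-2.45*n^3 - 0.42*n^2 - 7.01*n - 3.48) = -4.312*n^5 - 8.7752*n^4 - 10.5792*n^3 - 28.58*n^2 - 2.4416*n + 4.4544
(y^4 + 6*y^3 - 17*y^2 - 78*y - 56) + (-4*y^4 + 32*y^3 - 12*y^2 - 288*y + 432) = -3*y^4 + 38*y^3 - 29*y^2 - 366*y + 376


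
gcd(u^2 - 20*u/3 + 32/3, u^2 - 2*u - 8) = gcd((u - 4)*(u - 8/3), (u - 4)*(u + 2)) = u - 4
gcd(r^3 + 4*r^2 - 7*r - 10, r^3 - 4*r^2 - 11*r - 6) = r + 1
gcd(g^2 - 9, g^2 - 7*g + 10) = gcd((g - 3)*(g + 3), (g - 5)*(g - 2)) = 1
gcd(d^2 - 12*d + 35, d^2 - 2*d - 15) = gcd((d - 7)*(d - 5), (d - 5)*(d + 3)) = d - 5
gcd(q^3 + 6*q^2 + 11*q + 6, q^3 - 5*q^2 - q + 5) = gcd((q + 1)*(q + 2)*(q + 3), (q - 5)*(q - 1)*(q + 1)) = q + 1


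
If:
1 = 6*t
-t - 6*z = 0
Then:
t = 1/6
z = -1/36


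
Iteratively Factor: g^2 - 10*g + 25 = (g - 5)*(g - 5)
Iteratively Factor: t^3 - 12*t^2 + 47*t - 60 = (t - 4)*(t^2 - 8*t + 15) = (t - 4)*(t - 3)*(t - 5)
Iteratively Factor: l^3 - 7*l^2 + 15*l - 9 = (l - 3)*(l^2 - 4*l + 3) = (l - 3)^2*(l - 1)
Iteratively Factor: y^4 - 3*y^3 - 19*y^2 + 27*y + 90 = (y - 5)*(y^3 + 2*y^2 - 9*y - 18) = (y - 5)*(y - 3)*(y^2 + 5*y + 6) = (y - 5)*(y - 3)*(y + 2)*(y + 3)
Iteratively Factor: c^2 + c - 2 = (c + 2)*(c - 1)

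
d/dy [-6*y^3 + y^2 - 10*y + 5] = -18*y^2 + 2*y - 10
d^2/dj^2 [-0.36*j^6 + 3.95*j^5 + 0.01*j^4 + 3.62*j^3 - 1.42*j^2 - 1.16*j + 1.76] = -10.8*j^4 + 79.0*j^3 + 0.12*j^2 + 21.72*j - 2.84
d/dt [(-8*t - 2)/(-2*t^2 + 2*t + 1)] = 4*(-4*t^2 - 2*t - 1)/(4*t^4 - 8*t^3 + 4*t + 1)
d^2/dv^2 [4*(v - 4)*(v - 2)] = 8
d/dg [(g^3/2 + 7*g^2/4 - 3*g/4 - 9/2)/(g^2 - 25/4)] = (8*g^4 - 138*g^2 - 206*g + 75)/(16*g^4 - 200*g^2 + 625)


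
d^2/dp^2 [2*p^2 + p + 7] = 4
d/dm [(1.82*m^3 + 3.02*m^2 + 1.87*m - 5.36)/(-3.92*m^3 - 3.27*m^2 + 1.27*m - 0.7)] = (3.5527136788005e-15*m^5 + 5.887*m^4 + 19.2836*m^3 - 56.9053*m^2 - 39.2824*m + 5.4982)/(15.3664*m^6 + 25.6368*m^5 + 0.7361*m^4 - 2.8178*m^3 + 6.1909*m^2 - 1.778*m + 0.49)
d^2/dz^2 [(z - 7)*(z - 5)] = 2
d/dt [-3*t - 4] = -3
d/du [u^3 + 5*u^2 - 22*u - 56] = 3*u^2 + 10*u - 22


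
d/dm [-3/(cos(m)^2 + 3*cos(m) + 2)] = -3*(2*cos(m) + 3)*sin(m)/(cos(m)^2 + 3*cos(m) + 2)^2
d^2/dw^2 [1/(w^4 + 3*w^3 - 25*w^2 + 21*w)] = 2*(w*(-6*w^2 - 9*w + 25)*(w^3 + 3*w^2 - 25*w + 21) + (4*w^3 + 9*w^2 - 50*w + 21)^2)/(w^3*(w^3 + 3*w^2 - 25*w + 21)^3)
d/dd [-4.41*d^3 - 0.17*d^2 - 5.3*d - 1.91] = -13.23*d^2 - 0.34*d - 5.3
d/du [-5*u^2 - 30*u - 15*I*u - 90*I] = -10*u - 30 - 15*I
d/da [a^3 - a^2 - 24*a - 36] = 3*a^2 - 2*a - 24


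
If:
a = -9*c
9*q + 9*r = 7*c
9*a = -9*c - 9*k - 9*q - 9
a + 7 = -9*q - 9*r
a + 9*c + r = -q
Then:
No Solution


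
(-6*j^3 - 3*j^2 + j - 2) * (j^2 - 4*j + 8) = -6*j^5 + 21*j^4 - 35*j^3 - 30*j^2 + 16*j - 16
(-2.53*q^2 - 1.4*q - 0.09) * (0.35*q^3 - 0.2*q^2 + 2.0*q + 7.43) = -0.8855*q^5 + 0.0160000000000001*q^4 - 4.8115*q^3 - 21.5799*q^2 - 10.582*q - 0.6687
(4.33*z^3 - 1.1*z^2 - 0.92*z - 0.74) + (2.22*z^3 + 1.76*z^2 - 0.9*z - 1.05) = 6.55*z^3 + 0.66*z^2 - 1.82*z - 1.79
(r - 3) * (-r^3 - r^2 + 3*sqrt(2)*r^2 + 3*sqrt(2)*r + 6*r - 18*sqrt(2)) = -r^4 + 2*r^3 + 3*sqrt(2)*r^3 - 6*sqrt(2)*r^2 + 9*r^2 - 27*sqrt(2)*r - 18*r + 54*sqrt(2)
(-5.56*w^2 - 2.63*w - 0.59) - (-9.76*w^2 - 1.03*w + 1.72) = 4.2*w^2 - 1.6*w - 2.31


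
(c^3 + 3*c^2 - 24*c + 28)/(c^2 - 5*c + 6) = (c^2 + 5*c - 14)/(c - 3)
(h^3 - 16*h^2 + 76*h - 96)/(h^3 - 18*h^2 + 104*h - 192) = (h - 2)/(h - 4)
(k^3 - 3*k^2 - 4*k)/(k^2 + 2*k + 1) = k*(k - 4)/(k + 1)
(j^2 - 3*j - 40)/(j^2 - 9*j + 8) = (j + 5)/(j - 1)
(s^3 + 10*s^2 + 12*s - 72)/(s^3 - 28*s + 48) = (s + 6)/(s - 4)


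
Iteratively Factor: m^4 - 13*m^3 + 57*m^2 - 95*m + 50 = (m - 1)*(m^3 - 12*m^2 + 45*m - 50) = (m - 5)*(m - 1)*(m^2 - 7*m + 10) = (m - 5)^2*(m - 1)*(m - 2)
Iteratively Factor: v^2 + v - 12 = (v - 3)*(v + 4)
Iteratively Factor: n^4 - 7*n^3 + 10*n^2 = (n - 5)*(n^3 - 2*n^2) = n*(n - 5)*(n^2 - 2*n) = n*(n - 5)*(n - 2)*(n)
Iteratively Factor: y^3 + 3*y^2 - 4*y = (y + 4)*(y^2 - y) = (y - 1)*(y + 4)*(y)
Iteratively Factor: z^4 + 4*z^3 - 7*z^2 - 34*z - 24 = (z + 1)*(z^3 + 3*z^2 - 10*z - 24) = (z + 1)*(z + 4)*(z^2 - z - 6) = (z + 1)*(z + 2)*(z + 4)*(z - 3)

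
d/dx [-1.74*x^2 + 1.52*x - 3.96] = 1.52 - 3.48*x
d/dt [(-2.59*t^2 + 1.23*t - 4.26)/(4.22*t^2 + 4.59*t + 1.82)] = (-17.0787*t^2 + 26.5268*t + 21.792)/(17.8084*t^4 + 38.7396*t^3 + 36.4289*t^2 + 16.7076*t + 3.3124)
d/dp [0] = 0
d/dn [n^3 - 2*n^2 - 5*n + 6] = 3*n^2 - 4*n - 5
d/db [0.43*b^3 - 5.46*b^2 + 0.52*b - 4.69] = 1.29*b^2 - 10.92*b + 0.52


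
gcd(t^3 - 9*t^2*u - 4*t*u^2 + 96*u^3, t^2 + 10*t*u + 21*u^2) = t + 3*u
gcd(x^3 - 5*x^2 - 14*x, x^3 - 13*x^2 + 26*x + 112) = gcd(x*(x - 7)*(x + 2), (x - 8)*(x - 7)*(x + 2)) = x^2 - 5*x - 14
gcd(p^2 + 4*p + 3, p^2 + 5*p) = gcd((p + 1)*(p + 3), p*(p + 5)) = 1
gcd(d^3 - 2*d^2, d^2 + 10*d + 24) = 1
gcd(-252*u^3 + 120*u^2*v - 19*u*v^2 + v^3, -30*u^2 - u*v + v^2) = 6*u - v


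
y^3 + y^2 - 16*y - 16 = (y - 4)*(y + 1)*(y + 4)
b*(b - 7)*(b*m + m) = b^3*m - 6*b^2*m - 7*b*m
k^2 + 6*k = k*(k + 6)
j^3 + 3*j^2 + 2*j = j*(j + 1)*(j + 2)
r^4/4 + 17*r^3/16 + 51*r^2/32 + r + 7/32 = (r/4 + 1/4)*(r + 1/2)*(r + 1)*(r + 7/4)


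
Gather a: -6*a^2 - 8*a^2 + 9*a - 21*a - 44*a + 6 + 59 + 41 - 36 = -14*a^2 - 56*a + 70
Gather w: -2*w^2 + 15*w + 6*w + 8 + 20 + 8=-2*w^2 + 21*w + 36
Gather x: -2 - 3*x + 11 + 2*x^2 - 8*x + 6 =2*x^2 - 11*x + 15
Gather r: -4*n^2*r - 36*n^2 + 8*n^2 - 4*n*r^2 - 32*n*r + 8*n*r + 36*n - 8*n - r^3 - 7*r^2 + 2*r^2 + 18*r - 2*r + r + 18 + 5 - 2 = -28*n^2 + 28*n - r^3 + r^2*(-4*n - 5) + r*(-4*n^2 - 24*n + 17) + 21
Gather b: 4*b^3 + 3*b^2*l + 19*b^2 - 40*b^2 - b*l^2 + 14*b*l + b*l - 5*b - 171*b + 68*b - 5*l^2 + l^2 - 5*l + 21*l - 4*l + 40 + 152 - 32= 4*b^3 + b^2*(3*l - 21) + b*(-l^2 + 15*l - 108) - 4*l^2 + 12*l + 160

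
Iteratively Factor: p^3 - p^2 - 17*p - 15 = (p + 1)*(p^2 - 2*p - 15) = (p - 5)*(p + 1)*(p + 3)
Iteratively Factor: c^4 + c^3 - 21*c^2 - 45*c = (c + 3)*(c^3 - 2*c^2 - 15*c) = c*(c + 3)*(c^2 - 2*c - 15) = c*(c - 5)*(c + 3)*(c + 3)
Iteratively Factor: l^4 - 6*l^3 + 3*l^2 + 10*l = (l)*(l^3 - 6*l^2 + 3*l + 10) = l*(l + 1)*(l^2 - 7*l + 10) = l*(l - 2)*(l + 1)*(l - 5)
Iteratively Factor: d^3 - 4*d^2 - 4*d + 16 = (d - 4)*(d^2 - 4) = (d - 4)*(d + 2)*(d - 2)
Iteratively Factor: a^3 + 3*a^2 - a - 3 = (a + 1)*(a^2 + 2*a - 3) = (a - 1)*(a + 1)*(a + 3)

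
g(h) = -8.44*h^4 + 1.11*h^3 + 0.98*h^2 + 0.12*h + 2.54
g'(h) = -33.76*h^3 + 3.33*h^2 + 1.96*h + 0.12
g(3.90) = -1868.79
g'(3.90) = -1944.20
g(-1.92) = -116.63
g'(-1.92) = 247.58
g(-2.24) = -217.78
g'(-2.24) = 391.88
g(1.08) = -6.27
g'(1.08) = -36.41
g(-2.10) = -167.81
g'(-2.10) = 323.34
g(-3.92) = -2042.64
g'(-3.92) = 2077.18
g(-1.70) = -70.78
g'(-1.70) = 172.27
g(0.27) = 2.62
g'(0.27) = 0.23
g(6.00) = -10659.94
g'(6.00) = -7160.40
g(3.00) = -641.95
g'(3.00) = -875.55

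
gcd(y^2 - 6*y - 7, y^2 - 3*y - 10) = 1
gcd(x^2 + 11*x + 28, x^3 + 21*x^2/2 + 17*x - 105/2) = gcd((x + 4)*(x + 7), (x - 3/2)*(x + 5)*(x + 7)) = x + 7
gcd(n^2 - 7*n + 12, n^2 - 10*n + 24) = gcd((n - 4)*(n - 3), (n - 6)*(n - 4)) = n - 4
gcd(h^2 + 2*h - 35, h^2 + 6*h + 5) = 1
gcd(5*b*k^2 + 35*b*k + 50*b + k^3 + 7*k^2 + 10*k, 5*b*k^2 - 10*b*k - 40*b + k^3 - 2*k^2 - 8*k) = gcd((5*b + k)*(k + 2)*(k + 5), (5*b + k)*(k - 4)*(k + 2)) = 5*b*k + 10*b + k^2 + 2*k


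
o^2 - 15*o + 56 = (o - 8)*(o - 7)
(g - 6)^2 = g^2 - 12*g + 36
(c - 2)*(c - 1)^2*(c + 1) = c^4 - 3*c^3 + c^2 + 3*c - 2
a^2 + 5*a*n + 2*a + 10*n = (a + 2)*(a + 5*n)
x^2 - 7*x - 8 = (x - 8)*(x + 1)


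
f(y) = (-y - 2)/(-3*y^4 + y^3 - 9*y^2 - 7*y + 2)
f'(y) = (-y - 2)*(12*y^3 - 3*y^2 + 18*y + 7)/(-3*y^4 + y^3 - 9*y^2 - 7*y + 2)^2 - 1/(-3*y^4 + y^3 - 9*y^2 - 7*y + 2) = (3*y^4 - y^3 + 9*y^2 + 7*y - (y + 2)*(12*y^3 - 3*y^2 + 18*y + 7) - 2)/(3*y^4 - y^3 + 9*y^2 + 7*y - 2)^2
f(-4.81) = -0.00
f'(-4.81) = -0.00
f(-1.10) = 0.13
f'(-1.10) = 0.75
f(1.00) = 0.19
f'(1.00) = -0.34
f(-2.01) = -0.00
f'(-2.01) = 0.01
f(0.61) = 0.45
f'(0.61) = -1.34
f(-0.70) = -0.91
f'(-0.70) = 6.44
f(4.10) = 0.01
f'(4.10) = -0.00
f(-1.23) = 0.07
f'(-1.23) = 0.32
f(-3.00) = 0.00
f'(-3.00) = 0.00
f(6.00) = 0.00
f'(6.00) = 0.00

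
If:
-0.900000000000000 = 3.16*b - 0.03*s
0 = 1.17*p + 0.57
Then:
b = 0.00949367088607595*s - 0.284810126582278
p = -0.49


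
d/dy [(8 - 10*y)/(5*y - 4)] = 0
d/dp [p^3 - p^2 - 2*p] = 3*p^2 - 2*p - 2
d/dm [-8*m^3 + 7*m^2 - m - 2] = -24*m^2 + 14*m - 1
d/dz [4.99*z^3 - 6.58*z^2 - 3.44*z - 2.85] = 14.97*z^2 - 13.16*z - 3.44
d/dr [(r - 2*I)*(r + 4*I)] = 2*r + 2*I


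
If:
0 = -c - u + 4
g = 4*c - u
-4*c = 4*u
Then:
No Solution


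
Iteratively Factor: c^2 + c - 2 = (c - 1)*(c + 2)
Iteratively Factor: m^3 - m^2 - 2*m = (m - 2)*(m^2 + m) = m*(m - 2)*(m + 1)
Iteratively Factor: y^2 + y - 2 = (y - 1)*(y + 2)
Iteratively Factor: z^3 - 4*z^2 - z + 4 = (z - 4)*(z^2 - 1) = (z - 4)*(z - 1)*(z + 1)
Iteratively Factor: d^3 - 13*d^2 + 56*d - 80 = (d - 5)*(d^2 - 8*d + 16) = (d - 5)*(d - 4)*(d - 4)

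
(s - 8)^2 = s^2 - 16*s + 64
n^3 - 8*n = n*(n - 2*sqrt(2))*(n + 2*sqrt(2))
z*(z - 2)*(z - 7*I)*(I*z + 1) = I*z^4 + 8*z^3 - 2*I*z^3 - 16*z^2 - 7*I*z^2 + 14*I*z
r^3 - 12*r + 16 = (r - 2)^2*(r + 4)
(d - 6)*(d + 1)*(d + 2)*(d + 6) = d^4 + 3*d^3 - 34*d^2 - 108*d - 72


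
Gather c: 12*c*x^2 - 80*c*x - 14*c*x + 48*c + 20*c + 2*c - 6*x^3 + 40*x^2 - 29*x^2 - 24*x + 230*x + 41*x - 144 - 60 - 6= c*(12*x^2 - 94*x + 70) - 6*x^3 + 11*x^2 + 247*x - 210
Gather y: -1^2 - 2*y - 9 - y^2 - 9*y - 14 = -y^2 - 11*y - 24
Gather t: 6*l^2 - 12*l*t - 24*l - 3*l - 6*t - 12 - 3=6*l^2 - 27*l + t*(-12*l - 6) - 15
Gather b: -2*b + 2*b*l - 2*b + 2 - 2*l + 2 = b*(2*l - 4) - 2*l + 4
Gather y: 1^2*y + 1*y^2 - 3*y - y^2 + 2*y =0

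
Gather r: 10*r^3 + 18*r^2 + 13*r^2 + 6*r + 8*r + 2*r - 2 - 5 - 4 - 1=10*r^3 + 31*r^2 + 16*r - 12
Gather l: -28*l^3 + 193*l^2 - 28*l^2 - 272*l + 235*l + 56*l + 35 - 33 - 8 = -28*l^3 + 165*l^2 + 19*l - 6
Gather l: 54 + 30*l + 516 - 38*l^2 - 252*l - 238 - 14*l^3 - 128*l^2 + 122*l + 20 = -14*l^3 - 166*l^2 - 100*l + 352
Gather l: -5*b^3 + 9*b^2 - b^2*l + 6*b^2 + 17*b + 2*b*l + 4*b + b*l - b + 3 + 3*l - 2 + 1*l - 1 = -5*b^3 + 15*b^2 + 20*b + l*(-b^2 + 3*b + 4)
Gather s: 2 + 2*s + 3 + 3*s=5*s + 5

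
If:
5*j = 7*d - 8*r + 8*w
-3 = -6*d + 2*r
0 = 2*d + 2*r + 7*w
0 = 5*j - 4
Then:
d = 80/183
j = 4/5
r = -23/122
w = -13/183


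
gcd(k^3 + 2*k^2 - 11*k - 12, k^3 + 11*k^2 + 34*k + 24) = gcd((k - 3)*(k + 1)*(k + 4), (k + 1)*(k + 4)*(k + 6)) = k^2 + 5*k + 4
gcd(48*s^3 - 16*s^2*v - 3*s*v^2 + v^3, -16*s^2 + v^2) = 16*s^2 - v^2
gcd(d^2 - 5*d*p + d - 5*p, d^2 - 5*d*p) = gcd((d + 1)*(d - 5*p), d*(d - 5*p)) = -d + 5*p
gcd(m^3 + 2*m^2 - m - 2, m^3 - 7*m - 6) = m^2 + 3*m + 2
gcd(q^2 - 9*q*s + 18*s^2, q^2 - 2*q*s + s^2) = 1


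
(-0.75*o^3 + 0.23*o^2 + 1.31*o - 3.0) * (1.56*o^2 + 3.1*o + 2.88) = -1.17*o^5 - 1.9662*o^4 + 0.5966*o^3 + 0.0434000000000001*o^2 - 5.5272*o - 8.64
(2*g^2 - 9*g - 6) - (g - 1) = 2*g^2 - 10*g - 5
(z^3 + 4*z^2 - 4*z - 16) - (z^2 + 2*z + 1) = z^3 + 3*z^2 - 6*z - 17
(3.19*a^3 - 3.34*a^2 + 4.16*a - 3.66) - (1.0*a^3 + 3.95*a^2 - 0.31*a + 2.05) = 2.19*a^3 - 7.29*a^2 + 4.47*a - 5.71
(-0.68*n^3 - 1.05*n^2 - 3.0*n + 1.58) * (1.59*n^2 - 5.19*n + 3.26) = -1.0812*n^5 + 1.8597*n^4 - 1.5373*n^3 + 14.6592*n^2 - 17.9802*n + 5.1508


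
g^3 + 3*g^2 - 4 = (g - 1)*(g + 2)^2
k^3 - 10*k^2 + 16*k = k*(k - 8)*(k - 2)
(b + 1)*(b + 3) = b^2 + 4*b + 3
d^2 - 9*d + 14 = (d - 7)*(d - 2)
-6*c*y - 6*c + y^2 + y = (-6*c + y)*(y + 1)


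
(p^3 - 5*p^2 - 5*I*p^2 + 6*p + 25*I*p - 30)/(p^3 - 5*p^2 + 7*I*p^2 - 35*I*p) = (p^2 - 5*I*p + 6)/(p*(p + 7*I))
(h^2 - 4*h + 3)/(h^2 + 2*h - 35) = (h^2 - 4*h + 3)/(h^2 + 2*h - 35)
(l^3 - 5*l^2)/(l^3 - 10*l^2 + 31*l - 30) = l^2/(l^2 - 5*l + 6)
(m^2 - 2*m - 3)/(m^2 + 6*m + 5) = (m - 3)/(m + 5)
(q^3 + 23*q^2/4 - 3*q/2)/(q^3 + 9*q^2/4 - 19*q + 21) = q*(4*q - 1)/(4*q^2 - 15*q + 14)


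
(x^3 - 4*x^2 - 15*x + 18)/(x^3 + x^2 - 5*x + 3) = (x - 6)/(x - 1)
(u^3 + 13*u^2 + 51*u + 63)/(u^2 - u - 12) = (u^2 + 10*u + 21)/(u - 4)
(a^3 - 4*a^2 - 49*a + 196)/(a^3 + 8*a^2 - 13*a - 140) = (a - 7)/(a + 5)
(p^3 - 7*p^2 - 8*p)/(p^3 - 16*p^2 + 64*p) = (p + 1)/(p - 8)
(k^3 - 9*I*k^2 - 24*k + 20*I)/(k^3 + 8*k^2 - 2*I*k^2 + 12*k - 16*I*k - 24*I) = (k^2 - 7*I*k - 10)/(k^2 + 8*k + 12)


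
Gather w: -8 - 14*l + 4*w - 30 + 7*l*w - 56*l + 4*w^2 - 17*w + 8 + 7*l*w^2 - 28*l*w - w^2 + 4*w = -70*l + w^2*(7*l + 3) + w*(-21*l - 9) - 30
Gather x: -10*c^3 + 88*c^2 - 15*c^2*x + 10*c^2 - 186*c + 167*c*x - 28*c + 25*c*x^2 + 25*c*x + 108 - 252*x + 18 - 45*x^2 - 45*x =-10*c^3 + 98*c^2 - 214*c + x^2*(25*c - 45) + x*(-15*c^2 + 192*c - 297) + 126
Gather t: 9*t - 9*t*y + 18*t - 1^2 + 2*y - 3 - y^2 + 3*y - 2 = t*(27 - 9*y) - y^2 + 5*y - 6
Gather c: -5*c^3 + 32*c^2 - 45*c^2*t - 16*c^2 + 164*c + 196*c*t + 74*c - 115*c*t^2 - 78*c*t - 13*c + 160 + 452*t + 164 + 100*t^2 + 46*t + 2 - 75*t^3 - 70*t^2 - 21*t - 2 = -5*c^3 + c^2*(16 - 45*t) + c*(-115*t^2 + 118*t + 225) - 75*t^3 + 30*t^2 + 477*t + 324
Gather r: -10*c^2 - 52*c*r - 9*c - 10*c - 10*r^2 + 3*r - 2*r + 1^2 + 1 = -10*c^2 - 19*c - 10*r^2 + r*(1 - 52*c) + 2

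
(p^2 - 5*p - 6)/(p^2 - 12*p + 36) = (p + 1)/(p - 6)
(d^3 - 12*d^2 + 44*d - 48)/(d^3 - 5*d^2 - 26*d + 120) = (d - 2)/(d + 5)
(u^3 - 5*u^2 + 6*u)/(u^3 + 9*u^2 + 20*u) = (u^2 - 5*u + 6)/(u^2 + 9*u + 20)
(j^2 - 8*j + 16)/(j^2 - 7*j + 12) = (j - 4)/(j - 3)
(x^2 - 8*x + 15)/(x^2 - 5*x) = (x - 3)/x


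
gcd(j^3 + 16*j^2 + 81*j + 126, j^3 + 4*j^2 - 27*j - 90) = j^2 + 9*j + 18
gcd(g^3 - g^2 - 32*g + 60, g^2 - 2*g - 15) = g - 5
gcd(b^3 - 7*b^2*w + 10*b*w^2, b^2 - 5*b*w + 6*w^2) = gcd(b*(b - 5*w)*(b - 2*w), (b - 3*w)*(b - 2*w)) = -b + 2*w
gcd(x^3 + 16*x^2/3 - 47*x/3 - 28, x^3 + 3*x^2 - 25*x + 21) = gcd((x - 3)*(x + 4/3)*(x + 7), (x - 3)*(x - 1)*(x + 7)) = x^2 + 4*x - 21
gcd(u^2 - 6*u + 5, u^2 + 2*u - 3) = u - 1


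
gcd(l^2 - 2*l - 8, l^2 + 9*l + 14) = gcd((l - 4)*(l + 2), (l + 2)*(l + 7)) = l + 2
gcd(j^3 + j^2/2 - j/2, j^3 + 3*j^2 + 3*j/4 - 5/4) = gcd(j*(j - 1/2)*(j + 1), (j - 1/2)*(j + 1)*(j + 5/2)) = j^2 + j/2 - 1/2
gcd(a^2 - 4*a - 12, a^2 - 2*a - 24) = a - 6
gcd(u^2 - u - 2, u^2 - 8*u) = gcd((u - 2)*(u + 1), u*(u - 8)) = 1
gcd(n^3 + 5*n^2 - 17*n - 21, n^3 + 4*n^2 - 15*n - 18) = n^2 - 2*n - 3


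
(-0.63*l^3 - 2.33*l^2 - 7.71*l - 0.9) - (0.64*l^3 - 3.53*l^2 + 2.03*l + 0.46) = -1.27*l^3 + 1.2*l^2 - 9.74*l - 1.36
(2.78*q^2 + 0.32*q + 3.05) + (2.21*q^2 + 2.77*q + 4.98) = 4.99*q^2 + 3.09*q + 8.03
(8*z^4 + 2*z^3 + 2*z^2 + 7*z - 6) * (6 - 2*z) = -16*z^5 + 44*z^4 + 8*z^3 - 2*z^2 + 54*z - 36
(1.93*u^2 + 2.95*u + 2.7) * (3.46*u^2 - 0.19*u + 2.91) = 6.6778*u^4 + 9.8403*u^3 + 14.3978*u^2 + 8.0715*u + 7.857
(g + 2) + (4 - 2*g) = 6 - g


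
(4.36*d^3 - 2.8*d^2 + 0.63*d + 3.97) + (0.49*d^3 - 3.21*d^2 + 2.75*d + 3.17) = 4.85*d^3 - 6.01*d^2 + 3.38*d + 7.14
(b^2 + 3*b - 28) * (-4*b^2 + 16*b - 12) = -4*b^4 + 4*b^3 + 148*b^2 - 484*b + 336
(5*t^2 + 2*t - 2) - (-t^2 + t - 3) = 6*t^2 + t + 1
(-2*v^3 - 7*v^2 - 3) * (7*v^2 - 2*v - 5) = -14*v^5 - 45*v^4 + 24*v^3 + 14*v^2 + 6*v + 15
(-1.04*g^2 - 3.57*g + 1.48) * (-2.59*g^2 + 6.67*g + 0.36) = 2.6936*g^4 + 2.3095*g^3 - 28.0195*g^2 + 8.5864*g + 0.5328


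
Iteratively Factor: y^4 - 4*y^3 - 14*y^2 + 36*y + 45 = (y - 3)*(y^3 - y^2 - 17*y - 15) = (y - 5)*(y - 3)*(y^2 + 4*y + 3) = (y - 5)*(y - 3)*(y + 3)*(y + 1)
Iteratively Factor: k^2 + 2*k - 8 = (k - 2)*(k + 4)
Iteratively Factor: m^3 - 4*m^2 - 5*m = (m)*(m^2 - 4*m - 5) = m*(m - 5)*(m + 1)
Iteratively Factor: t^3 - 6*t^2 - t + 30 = (t + 2)*(t^2 - 8*t + 15) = (t - 5)*(t + 2)*(t - 3)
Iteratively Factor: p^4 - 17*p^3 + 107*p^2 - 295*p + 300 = (p - 5)*(p^3 - 12*p^2 + 47*p - 60) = (p - 5)^2*(p^2 - 7*p + 12) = (p - 5)^2*(p - 3)*(p - 4)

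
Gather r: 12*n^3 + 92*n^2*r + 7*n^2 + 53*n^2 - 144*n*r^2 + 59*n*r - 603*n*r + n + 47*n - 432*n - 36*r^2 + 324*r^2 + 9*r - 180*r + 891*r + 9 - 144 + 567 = 12*n^3 + 60*n^2 - 384*n + r^2*(288 - 144*n) + r*(92*n^2 - 544*n + 720) + 432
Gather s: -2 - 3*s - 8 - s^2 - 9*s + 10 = -s^2 - 12*s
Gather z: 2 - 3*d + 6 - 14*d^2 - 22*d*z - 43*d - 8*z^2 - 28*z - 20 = -14*d^2 - 46*d - 8*z^2 + z*(-22*d - 28) - 12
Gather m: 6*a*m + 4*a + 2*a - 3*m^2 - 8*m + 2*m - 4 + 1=6*a - 3*m^2 + m*(6*a - 6) - 3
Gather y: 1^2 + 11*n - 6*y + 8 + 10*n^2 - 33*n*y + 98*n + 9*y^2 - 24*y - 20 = 10*n^2 + 109*n + 9*y^2 + y*(-33*n - 30) - 11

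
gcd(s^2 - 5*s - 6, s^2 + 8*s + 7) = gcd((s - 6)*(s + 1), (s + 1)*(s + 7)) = s + 1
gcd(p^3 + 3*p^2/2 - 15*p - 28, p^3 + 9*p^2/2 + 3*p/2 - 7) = p^2 + 11*p/2 + 7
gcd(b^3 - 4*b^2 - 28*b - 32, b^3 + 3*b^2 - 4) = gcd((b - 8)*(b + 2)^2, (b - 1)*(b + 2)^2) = b^2 + 4*b + 4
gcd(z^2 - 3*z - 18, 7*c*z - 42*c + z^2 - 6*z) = z - 6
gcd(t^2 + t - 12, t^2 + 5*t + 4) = t + 4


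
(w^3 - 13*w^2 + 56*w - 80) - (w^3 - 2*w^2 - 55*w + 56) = -11*w^2 + 111*w - 136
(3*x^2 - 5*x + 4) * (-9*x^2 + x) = -27*x^4 + 48*x^3 - 41*x^2 + 4*x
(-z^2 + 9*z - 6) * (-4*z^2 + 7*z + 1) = 4*z^4 - 43*z^3 + 86*z^2 - 33*z - 6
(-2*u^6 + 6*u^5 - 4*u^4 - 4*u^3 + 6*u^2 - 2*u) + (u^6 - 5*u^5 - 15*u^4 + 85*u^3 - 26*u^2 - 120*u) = -u^6 + u^5 - 19*u^4 + 81*u^3 - 20*u^2 - 122*u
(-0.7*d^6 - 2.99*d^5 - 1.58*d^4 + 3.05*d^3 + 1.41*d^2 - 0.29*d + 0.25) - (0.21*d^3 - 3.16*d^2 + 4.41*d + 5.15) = -0.7*d^6 - 2.99*d^5 - 1.58*d^4 + 2.84*d^3 + 4.57*d^2 - 4.7*d - 4.9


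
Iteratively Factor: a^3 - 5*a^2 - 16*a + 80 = (a - 4)*(a^2 - a - 20) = (a - 5)*(a - 4)*(a + 4)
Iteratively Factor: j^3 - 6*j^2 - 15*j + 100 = (j - 5)*(j^2 - j - 20) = (j - 5)^2*(j + 4)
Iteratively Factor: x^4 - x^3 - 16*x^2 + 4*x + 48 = (x + 3)*(x^3 - 4*x^2 - 4*x + 16) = (x + 2)*(x + 3)*(x^2 - 6*x + 8) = (x - 2)*(x + 2)*(x + 3)*(x - 4)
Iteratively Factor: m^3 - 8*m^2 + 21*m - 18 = (m - 2)*(m^2 - 6*m + 9) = (m - 3)*(m - 2)*(m - 3)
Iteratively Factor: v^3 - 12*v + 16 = (v - 2)*(v^2 + 2*v - 8) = (v - 2)*(v + 4)*(v - 2)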